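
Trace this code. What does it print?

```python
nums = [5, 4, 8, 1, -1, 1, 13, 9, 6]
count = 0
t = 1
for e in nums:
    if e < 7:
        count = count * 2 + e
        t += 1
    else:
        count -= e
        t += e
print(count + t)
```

101

e=5: <7, count = 0*2+5 = 5; t=2
e=4: <7, count = 5*2+4 = 14; t=3
e=8: not <7, count = 14-8 = 6; t=11
e=1: <7, count = 6*2+1 = 13; t=12
e=-1: <7, count = 13*2+(-1) = 25; t=13
e=1: <7, count = 25*2+1 = 51; t=14
e=13: not <7, count = 51-13 = 38; t=27
e=9: not <7, count = 38-9 = 29; t=36
e=6: <7, count = 29*2+6 = 64; t=37
count+t = 64+37 = 101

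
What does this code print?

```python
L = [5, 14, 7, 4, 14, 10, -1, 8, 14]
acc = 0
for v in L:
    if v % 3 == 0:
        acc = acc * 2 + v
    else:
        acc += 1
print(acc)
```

v=5: not %3==0, acc = 0+1 = 1
v=14: not %3==0, acc = 1+1 = 2
v=7: not %3==0, acc = 2+1 = 3
v=4: not %3==0, acc = 3+1 = 4
v=14: not %3==0, acc = 4+1 = 5
v=10: not %3==0, acc = 5+1 = 6
v=-1: not %3==0, acc = 6+1 = 7
v=8: not %3==0, acc = 7+1 = 8
v=14: not %3==0, acc = 8+1 = 9

9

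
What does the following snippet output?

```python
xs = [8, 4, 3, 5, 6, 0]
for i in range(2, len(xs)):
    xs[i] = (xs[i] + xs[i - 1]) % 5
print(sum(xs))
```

22

i=2: xs[2] = (3+4)%5 = 2 → [8, 4, 2, 5, 6, 0]
i=3: xs[3] = (5+2)%5 = 2 → [8, 4, 2, 2, 6, 0]
i=4: xs[4] = (6+2)%5 = 3 → [8, 4, 2, 2, 3, 0]
i=5: xs[5] = (0+3)%5 = 3 → [8, 4, 2, 2, 3, 3]
sum = 22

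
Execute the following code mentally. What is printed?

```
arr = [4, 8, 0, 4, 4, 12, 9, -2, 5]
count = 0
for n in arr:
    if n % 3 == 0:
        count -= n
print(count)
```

-21

n=4: not %3==0
n=8: not %3==0
n=0: %3==0, count = 0-0 = 0
n=4: not %3==0
n=4: not %3==0
n=12: %3==0, count = 0-12 = -12
n=9: %3==0, count = (-12)-9 = -21
n=-2: not %3==0
n=5: not %3==0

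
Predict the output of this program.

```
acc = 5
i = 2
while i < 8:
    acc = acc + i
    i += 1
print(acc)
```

32

i=2: acc = 5+2 = 7
i=3: acc = 7+3 = 10
i=4: acc = 10+4 = 14
i=5: acc = 14+5 = 19
i=6: acc = 19+6 = 25
i=7: acc = 25+7 = 32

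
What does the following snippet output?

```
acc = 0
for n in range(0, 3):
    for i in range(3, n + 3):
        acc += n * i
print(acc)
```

17

n=1,i=3: acc = 0+3 = 3
n=2,i=3: acc = 3+6 = 9
n=2,i=4: acc = 9+8 = 17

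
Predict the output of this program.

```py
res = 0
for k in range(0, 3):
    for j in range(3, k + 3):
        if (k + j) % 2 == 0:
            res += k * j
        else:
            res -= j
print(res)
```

8

k=1,j=3: even sum, res = 0+3 = 3
k=2,j=3: odd sum, res = 3-3 = 0
k=2,j=4: even sum, res = 0+8 = 8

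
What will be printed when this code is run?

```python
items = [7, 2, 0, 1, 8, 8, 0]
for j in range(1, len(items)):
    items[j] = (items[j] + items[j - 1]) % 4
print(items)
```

j=1: items[1] = (2+7)%4 = 1 → [7, 1, 0, 1, 8, 8, 0]
j=2: items[2] = (0+1)%4 = 1 → [7, 1, 1, 1, 8, 8, 0]
j=3: items[3] = (1+1)%4 = 2 → [7, 1, 1, 2, 8, 8, 0]
j=4: items[4] = (8+2)%4 = 2 → [7, 1, 1, 2, 2, 8, 0]
j=5: items[5] = (8+2)%4 = 2 → [7, 1, 1, 2, 2, 2, 0]
j=6: items[6] = (0+2)%4 = 2 → [7, 1, 1, 2, 2, 2, 2]

[7, 1, 1, 2, 2, 2, 2]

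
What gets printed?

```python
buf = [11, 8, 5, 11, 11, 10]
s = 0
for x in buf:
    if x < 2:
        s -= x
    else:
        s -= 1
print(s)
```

x=11: not <2, s = 0-1 = -1
x=8: not <2, s = (-1)-1 = -2
x=5: not <2, s = (-2)-1 = -3
x=11: not <2, s = (-3)-1 = -4
x=11: not <2, s = (-4)-1 = -5
x=10: not <2, s = (-5)-1 = -6

-6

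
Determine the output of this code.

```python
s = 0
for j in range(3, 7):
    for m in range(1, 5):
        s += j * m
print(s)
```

j=3,m=1: s = 0+3 = 3
j=3,m=2: s = 3+6 = 9
j=3,m=3: s = 9+9 = 18
j=3,m=4: s = 18+12 = 30
j=4,m=1: s = 30+4 = 34
j=4,m=2: s = 34+8 = 42
j=4,m=3: s = 42+12 = 54
j=4,m=4: s = 54+16 = 70
j=5,m=1: s = 70+5 = 75
j=5,m=2: s = 75+10 = 85
j=5,m=3: s = 85+15 = 100
j=5,m=4: s = 100+20 = 120
j=6,m=1: s = 120+6 = 126
j=6,m=2: s = 126+12 = 138
j=6,m=3: s = 138+18 = 156
j=6,m=4: s = 156+24 = 180

180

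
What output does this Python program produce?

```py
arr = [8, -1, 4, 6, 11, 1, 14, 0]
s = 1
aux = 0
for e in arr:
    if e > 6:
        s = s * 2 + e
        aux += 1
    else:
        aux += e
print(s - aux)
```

63

e=8: >6, s = 1*2+8 = 10; aux=1
e=-1: not >6; aux=0
e=4: not >6; aux=4
e=6: not >6; aux=10
e=11: >6, s = 10*2+11 = 31; aux=11
e=1: not >6; aux=12
e=14: >6, s = 31*2+14 = 76; aux=13
e=0: not >6; aux=13
s-aux = 76-13 = 63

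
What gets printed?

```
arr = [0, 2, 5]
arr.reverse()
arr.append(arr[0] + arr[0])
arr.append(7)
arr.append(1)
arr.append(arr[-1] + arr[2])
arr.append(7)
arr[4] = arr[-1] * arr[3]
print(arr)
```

reverse → [5, 2, 0]
append arr[0]+arr[0] = 5+5 = 10 → [5, 2, 0, 10]
append 7 → [5, 2, 0, 10, 7]
append 1 → [5, 2, 0, 10, 7, 1]
append arr[-1]+arr[2] = 1+0 = 1 → [5, 2, 0, 10, 7, 1, 1]
append 7 → [5, 2, 0, 10, 7, 1, 1, 7]
arr[4] = arr[-1]*arr[3] = 7*10 = 70 → [5, 2, 0, 10, 70, 1, 1, 7]

[5, 2, 0, 10, 70, 1, 1, 7]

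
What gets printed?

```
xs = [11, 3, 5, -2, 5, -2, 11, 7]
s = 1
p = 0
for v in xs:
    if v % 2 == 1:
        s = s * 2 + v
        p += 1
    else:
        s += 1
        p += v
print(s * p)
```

v=11: odd, s = 1*2+11 = 13; p=1
v=3: odd, s = 13*2+3 = 29; p=2
v=5: odd, s = 29*2+5 = 63; p=3
v=-2: not odd, s = 63+1 = 64; p=1
v=5: odd, s = 64*2+5 = 133; p=2
v=-2: not odd, s = 133+1 = 134; p=0
v=11: odd, s = 134*2+11 = 279; p=1
v=7: odd, s = 279*2+7 = 565; p=2
s*p = 565*2 = 1130

1130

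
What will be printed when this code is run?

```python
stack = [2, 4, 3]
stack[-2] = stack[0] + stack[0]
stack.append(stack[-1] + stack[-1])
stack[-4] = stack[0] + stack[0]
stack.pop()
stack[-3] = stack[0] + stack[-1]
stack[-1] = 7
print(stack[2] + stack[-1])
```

14

stack[-2] = stack[0]+stack[0] = 2+2 = 4 → [2, 4, 3]
append stack[-1]+stack[-1] = 3+3 = 6 → [2, 4, 3, 6]
stack[-4] = stack[0]+stack[0] = 2+2 = 4 → [4, 4, 3, 6]
pop() removes 6 → [4, 4, 3]
stack[-3] = stack[0]+stack[-1] = 4+3 = 7 → [7, 4, 3]
stack[-1] = 7 → [7, 4, 7]
stack[2]+stack[-1] = 7+7 = 14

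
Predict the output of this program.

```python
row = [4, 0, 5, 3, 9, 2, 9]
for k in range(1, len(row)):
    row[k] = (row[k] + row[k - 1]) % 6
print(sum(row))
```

k=1: row[1] = (0+4)%6 = 4 → [4, 4, 5, 3, 9, 2, 9]
k=2: row[2] = (5+4)%6 = 3 → [4, 4, 3, 3, 9, 2, 9]
k=3: row[3] = (3+3)%6 = 0 → [4, 4, 3, 0, 9, 2, 9]
k=4: row[4] = (9+0)%6 = 3 → [4, 4, 3, 0, 3, 2, 9]
k=5: row[5] = (2+3)%6 = 5 → [4, 4, 3, 0, 3, 5, 9]
k=6: row[6] = (9+5)%6 = 2 → [4, 4, 3, 0, 3, 5, 2]
sum = 21

21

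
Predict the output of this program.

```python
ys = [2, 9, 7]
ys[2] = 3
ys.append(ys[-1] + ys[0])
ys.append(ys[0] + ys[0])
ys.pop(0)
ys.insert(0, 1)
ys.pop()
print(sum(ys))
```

ys[2] = 3 → [2, 9, 3]
append ys[-1]+ys[0] = 3+2 = 5 → [2, 9, 3, 5]
append ys[0]+ys[0] = 2+2 = 4 → [2, 9, 3, 5, 4]
pop(0) removes 2 → [9, 3, 5, 4]
insert 1 at 0 → [1, 9, 3, 5, 4]
pop() removes 4 → [1, 9, 3, 5]
sum = 18

18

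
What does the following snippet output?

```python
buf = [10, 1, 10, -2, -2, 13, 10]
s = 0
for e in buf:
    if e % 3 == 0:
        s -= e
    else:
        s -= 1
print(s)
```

e=10: not %3==0, s = 0-1 = -1
e=1: not %3==0, s = (-1)-1 = -2
e=10: not %3==0, s = (-2)-1 = -3
e=-2: not %3==0, s = (-3)-1 = -4
e=-2: not %3==0, s = (-4)-1 = -5
e=13: not %3==0, s = (-5)-1 = -6
e=10: not %3==0, s = (-6)-1 = -7

-7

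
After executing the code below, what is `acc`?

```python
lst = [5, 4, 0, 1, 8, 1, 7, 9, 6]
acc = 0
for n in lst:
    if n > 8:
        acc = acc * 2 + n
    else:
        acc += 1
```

n=5: not >8, acc = 0+1 = 1
n=4: not >8, acc = 1+1 = 2
n=0: not >8, acc = 2+1 = 3
n=1: not >8, acc = 3+1 = 4
n=8: not >8, acc = 4+1 = 5
n=1: not >8, acc = 5+1 = 6
n=7: not >8, acc = 6+1 = 7
n=9: >8, acc = 7*2+9 = 23
n=6: not >8, acc = 23+1 = 24

24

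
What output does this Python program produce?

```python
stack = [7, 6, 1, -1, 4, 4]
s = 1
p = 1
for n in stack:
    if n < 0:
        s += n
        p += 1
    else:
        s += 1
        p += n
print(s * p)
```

120

n=7: not <0, s = 1+1 = 2; p=8
n=6: not <0, s = 2+1 = 3; p=14
n=1: not <0, s = 3+1 = 4; p=15
n=-1: <0, s = 4+(-1) = 3; p=16
n=4: not <0, s = 3+1 = 4; p=20
n=4: not <0, s = 4+1 = 5; p=24
s*p = 5*24 = 120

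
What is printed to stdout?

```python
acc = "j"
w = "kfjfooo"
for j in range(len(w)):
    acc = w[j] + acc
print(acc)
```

j=0: prepend 'k' → 'kj'
j=1: prepend 'f' → 'fkj'
j=2: prepend 'j' → 'jfkj'
j=3: prepend 'f' → 'fjfkj'
j=4: prepend 'o' → 'ofjfkj'
j=5: prepend 'o' → 'oofjfkj'
j=6: prepend 'o' → 'ooofjfkj'

ooofjfkj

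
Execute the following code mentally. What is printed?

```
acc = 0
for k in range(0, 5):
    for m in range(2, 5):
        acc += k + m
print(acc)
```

75

k=0,m=2: acc = 0+2 = 2
k=0,m=3: acc = 2+3 = 5
k=0,m=4: acc = 5+4 = 9
k=1,m=2: acc = 9+3 = 12
k=1,m=3: acc = 12+4 = 16
k=1,m=4: acc = 16+5 = 21
k=2,m=2: acc = 21+4 = 25
k=2,m=3: acc = 25+5 = 30
k=2,m=4: acc = 30+6 = 36
k=3,m=2: acc = 36+5 = 41
k=3,m=3: acc = 41+6 = 47
k=3,m=4: acc = 47+7 = 54
k=4,m=2: acc = 54+6 = 60
k=4,m=3: acc = 60+7 = 67
k=4,m=4: acc = 67+8 = 75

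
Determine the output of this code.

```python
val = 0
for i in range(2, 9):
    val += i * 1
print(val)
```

i=2: val = 0+2*1 = 2
i=3: val = 2+3*1 = 5
i=4: val = 5+4*1 = 9
i=5: val = 9+5*1 = 14
i=6: val = 14+6*1 = 20
i=7: val = 20+7*1 = 27
i=8: val = 27+8*1 = 35

35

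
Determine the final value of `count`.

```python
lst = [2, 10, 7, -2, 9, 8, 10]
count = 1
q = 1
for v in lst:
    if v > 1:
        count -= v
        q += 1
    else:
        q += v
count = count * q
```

v=2: >1, count = 1-2 = -1; q=2
v=10: >1, count = (-1)-10 = -11; q=3
v=7: >1, count = (-11)-7 = -18; q=4
v=-2: not >1; q=2
v=9: >1, count = (-18)-9 = -27; q=3
v=8: >1, count = (-27)-8 = -35; q=4
v=10: >1, count = (-35)-10 = -45; q=5
count*q = (-45)*5 = -225

-225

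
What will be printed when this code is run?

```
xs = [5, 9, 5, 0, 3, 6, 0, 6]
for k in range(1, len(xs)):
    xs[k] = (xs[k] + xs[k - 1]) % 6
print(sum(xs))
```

25

k=1: xs[1] = (9+5)%6 = 2 → [5, 2, 5, 0, 3, 6, 0, 6]
k=2: xs[2] = (5+2)%6 = 1 → [5, 2, 1, 0, 3, 6, 0, 6]
k=3: xs[3] = (0+1)%6 = 1 → [5, 2, 1, 1, 3, 6, 0, 6]
k=4: xs[4] = (3+1)%6 = 4 → [5, 2, 1, 1, 4, 6, 0, 6]
k=5: xs[5] = (6+4)%6 = 4 → [5, 2, 1, 1, 4, 4, 0, 6]
k=6: xs[6] = (0+4)%6 = 4 → [5, 2, 1, 1, 4, 4, 4, 6]
k=7: xs[7] = (6+4)%6 = 4 → [5, 2, 1, 1, 4, 4, 4, 4]
sum = 25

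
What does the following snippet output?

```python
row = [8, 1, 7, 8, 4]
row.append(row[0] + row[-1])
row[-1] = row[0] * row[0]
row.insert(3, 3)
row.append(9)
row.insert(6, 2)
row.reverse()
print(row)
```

[9, 64, 2, 4, 8, 3, 7, 1, 8]

append row[0]+row[-1] = 8+4 = 12 → [8, 1, 7, 8, 4, 12]
row[-1] = row[0]*row[0] = 8*8 = 64 → [8, 1, 7, 8, 4, 64]
insert 3 at 3 → [8, 1, 7, 3, 8, 4, 64]
append 9 → [8, 1, 7, 3, 8, 4, 64, 9]
insert 2 at 6 → [8, 1, 7, 3, 8, 4, 2, 64, 9]
reverse → [9, 64, 2, 4, 8, 3, 7, 1, 8]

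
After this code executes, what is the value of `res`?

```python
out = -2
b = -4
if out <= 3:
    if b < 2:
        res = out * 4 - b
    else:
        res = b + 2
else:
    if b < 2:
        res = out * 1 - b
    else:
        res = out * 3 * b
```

out=-2, b=-4
out <= 3 is True; b < 2 is True
→ res = out * 4 - b = -4

-4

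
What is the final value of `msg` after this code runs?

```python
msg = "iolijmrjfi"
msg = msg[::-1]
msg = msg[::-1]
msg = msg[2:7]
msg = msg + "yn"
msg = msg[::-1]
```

reverse → 'ifjrmjiloi'
reverse → 'iolijmrjfi'
slice [2:7] → 'lijmr'
+ 'yn' → 'lijmryn'
reverse → 'nyrmjil'

'nyrmjil'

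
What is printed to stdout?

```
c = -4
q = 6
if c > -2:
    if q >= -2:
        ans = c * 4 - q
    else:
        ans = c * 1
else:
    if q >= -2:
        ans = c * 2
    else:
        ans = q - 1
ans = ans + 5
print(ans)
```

-3

c=-4, q=6
c > -2 is False; q >= -2 is True
→ ans = c * 2 = -8
ans = (-8)+5 = -3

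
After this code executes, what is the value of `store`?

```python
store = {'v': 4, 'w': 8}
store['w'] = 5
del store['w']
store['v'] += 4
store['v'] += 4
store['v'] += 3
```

{'v': 15}

store['w'] = 5 → {'v': 4, 'w': 5}
del 'w' → {'v': 4}
store['v'] = 4+4 = 8 → {'v': 8}
store['v'] = 8+4 = 12 → {'v': 12}
store['v'] = 12+3 = 15 → {'v': 15}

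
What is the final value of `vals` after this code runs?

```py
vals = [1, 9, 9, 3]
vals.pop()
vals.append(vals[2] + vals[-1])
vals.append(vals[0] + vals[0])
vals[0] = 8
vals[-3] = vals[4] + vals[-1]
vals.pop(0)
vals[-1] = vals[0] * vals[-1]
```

[9, 4, 18, 18]

pop() removes 3 → [1, 9, 9]
append vals[2]+vals[-1] = 9+9 = 18 → [1, 9, 9, 18]
append vals[0]+vals[0] = 1+1 = 2 → [1, 9, 9, 18, 2]
vals[0] = 8 → [8, 9, 9, 18, 2]
vals[-3] = vals[4]+vals[-1] = 2+2 = 4 → [8, 9, 4, 18, 2]
pop(0) removes 8 → [9, 4, 18, 2]
vals[-1] = vals[0]*vals[-1] = 9*2 = 18 → [9, 4, 18, 18]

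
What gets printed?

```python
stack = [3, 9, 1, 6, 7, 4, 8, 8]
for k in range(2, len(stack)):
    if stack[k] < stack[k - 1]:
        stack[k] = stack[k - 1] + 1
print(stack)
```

[3, 9, 10, 11, 12, 13, 14, 15]

k=2: 1<9, stack[2] = 9+1 = 10 → [3, 9, 10, 6, 7, 4, 8, 8]
k=3: 6<10, stack[3] = 10+1 = 11 → [3, 9, 10, 11, 7, 4, 8, 8]
k=4: 7<11, stack[4] = 11+1 = 12 → [3, 9, 10, 11, 12, 4, 8, 8]
k=5: 4<12, stack[5] = 12+1 = 13 → [3, 9, 10, 11, 12, 13, 8, 8]
k=6: 8<13, stack[6] = 13+1 = 14 → [3, 9, 10, 11, 12, 13, 14, 8]
k=7: 8<14, stack[7] = 14+1 = 15 → [3, 9, 10, 11, 12, 13, 14, 15]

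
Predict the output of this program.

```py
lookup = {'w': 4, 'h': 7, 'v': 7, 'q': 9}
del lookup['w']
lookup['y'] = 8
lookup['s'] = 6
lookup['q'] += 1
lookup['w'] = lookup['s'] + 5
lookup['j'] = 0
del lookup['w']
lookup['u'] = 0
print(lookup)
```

del 'w' → {'h': 7, 'v': 7, 'q': 9}
lookup['y'] = 8 → {'h': 7, 'v': 7, 'q': 9, 'y': 8}
lookup['s'] = 6 → {'h': 7, 'v': 7, 'q': 9, 'y': 8, 's': 6}
lookup['q'] = 9+1 = 10 → {'h': 7, 'v': 7, 'q': 10, 'y': 8, 's': 6}
lookup['w'] = lookup['s']+5 = 11 → {'h': 7, 'v': 7, 'q': 10, 'y': 8, 's': 6, 'w': 11}
lookup['j'] = 0 → {'h': 7, 'v': 7, 'q': 10, 'y': 8, 's': 6, 'w': 11, 'j': 0}
del 'w' → {'h': 7, 'v': 7, 'q': 10, 'y': 8, 's': 6, 'j': 0}
lookup['u'] = 0 → {'h': 7, 'v': 7, 'q': 10, 'y': 8, 's': 6, 'j': 0, 'u': 0}

{'h': 7, 'v': 7, 'q': 10, 'y': 8, 's': 6, 'j': 0, 'u': 0}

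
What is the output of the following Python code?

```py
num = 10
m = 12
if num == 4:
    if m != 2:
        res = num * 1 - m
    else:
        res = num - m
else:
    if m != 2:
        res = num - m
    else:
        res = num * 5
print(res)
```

-2

num=10, m=12
num == 4 is False; m != 2 is True
→ res = num - m = -2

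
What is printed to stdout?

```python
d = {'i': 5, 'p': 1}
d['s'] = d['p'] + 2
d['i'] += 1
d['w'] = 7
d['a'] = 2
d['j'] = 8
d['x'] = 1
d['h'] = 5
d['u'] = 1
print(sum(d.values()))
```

34

d['s'] = d['p']+2 = 3 → {'i': 5, 'p': 1, 's': 3}
d['i'] = 5+1 = 6 → {'i': 6, 'p': 1, 's': 3}
d['w'] = 7 → {'i': 6, 'p': 1, 's': 3, 'w': 7}
d['a'] = 2 → {'i': 6, 'p': 1, 's': 3, 'w': 7, 'a': 2}
d['j'] = 8 → {'i': 6, 'p': 1, 's': 3, 'w': 7, 'a': 2, 'j': 8}
d['x'] = 1 → {'i': 6, 'p': 1, 's': 3, 'w': 7, 'a': 2, 'j': 8, 'x': 1}
d['h'] = 5 → {'i': 6, 'p': 1, 's': 3, 'w': 7, 'a': 2, 'j': 8, 'x': 1, 'h': 5}
d['u'] = 1 → {'i': 6, 'p': 1, 's': 3, 'w': 7, 'a': 2, 'j': 8, 'x': 1, 'h': 5, 'u': 1}
sum of values = 34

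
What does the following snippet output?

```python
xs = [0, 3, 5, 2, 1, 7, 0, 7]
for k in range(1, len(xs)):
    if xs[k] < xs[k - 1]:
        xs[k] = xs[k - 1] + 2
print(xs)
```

[0, 3, 5, 7, 9, 11, 13, 15]

k=1: 3>=0, unchanged → [0, 3, 5, 2, 1, 7, 0, 7]
k=2: 5>=3, unchanged → [0, 3, 5, 2, 1, 7, 0, 7]
k=3: 2<5, xs[3] = 5+2 = 7 → [0, 3, 5, 7, 1, 7, 0, 7]
k=4: 1<7, xs[4] = 7+2 = 9 → [0, 3, 5, 7, 9, 7, 0, 7]
k=5: 7<9, xs[5] = 9+2 = 11 → [0, 3, 5, 7, 9, 11, 0, 7]
k=6: 0<11, xs[6] = 11+2 = 13 → [0, 3, 5, 7, 9, 11, 13, 7]
k=7: 7<13, xs[7] = 13+2 = 15 → [0, 3, 5, 7, 9, 11, 13, 15]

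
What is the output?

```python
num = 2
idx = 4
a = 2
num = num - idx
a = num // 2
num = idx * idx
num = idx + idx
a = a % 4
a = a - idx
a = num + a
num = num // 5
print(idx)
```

4

num = 2-4 = -2
a = (-2)//2 = -1
num = 4*4 = 16
num = 4+4 = 8
a = (-1)%4 = 3
a = 3-4 = -1
a = 8+(-1) = 7
num = 8//5 = 1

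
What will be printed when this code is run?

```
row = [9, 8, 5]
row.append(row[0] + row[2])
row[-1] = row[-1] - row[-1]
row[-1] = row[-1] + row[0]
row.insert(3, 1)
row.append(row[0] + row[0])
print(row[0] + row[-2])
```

append row[0]+row[2] = 9+5 = 14 → [9, 8, 5, 14]
row[-1] = row[-1]-row[-1] = 14-14 = 0 → [9, 8, 5, 0]
row[-1] = row[-1]+row[0] = 0+9 = 9 → [9, 8, 5, 9]
insert 1 at 3 → [9, 8, 5, 1, 9]
append row[0]+row[0] = 9+9 = 18 → [9, 8, 5, 1, 9, 18]
row[0]+row[-2] = 9+9 = 18

18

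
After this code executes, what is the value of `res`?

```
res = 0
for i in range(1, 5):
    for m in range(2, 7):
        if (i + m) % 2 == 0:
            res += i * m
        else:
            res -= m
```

i=1,m=2: odd sum, res = 0-2 = -2
i=1,m=3: even sum, res = (-2)+3 = 1
i=1,m=4: odd sum, res = 1-4 = -3
i=1,m=5: even sum, res = (-3)+5 = 2
i=1,m=6: odd sum, res = 2-6 = -4
i=2,m=2: even sum, res = (-4)+4 = 0
i=2,m=3: odd sum, res = 0-3 = -3
i=2,m=4: even sum, res = (-3)+8 = 5
i=2,m=5: odd sum, res = 5-5 = 0
i=2,m=6: even sum, res = 0+12 = 12
i=3,m=2: odd sum, res = 12-2 = 10
i=3,m=3: even sum, res = 10+9 = 19
i=3,m=4: odd sum, res = 19-4 = 15
i=3,m=5: even sum, res = 15+15 = 30
i=3,m=6: odd sum, res = 30-6 = 24
i=4,m=2: even sum, res = 24+8 = 32
i=4,m=3: odd sum, res = 32-3 = 29
i=4,m=4: even sum, res = 29+16 = 45
i=4,m=5: odd sum, res = 45-5 = 40
i=4,m=6: even sum, res = 40+24 = 64

64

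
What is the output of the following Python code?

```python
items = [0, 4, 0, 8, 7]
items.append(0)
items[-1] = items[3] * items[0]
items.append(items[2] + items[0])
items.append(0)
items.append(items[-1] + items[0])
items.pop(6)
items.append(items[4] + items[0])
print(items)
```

[0, 4, 0, 8, 7, 0, 0, 0, 7]

append 0 → [0, 4, 0, 8, 7, 0]
items[-1] = items[3]*items[0] = 8*0 = 0 → [0, 4, 0, 8, 7, 0]
append items[2]+items[0] = 0+0 = 0 → [0, 4, 0, 8, 7, 0, 0]
append 0 → [0, 4, 0, 8, 7, 0, 0, 0]
append items[-1]+items[0] = 0+0 = 0 → [0, 4, 0, 8, 7, 0, 0, 0, 0]
pop(6) removes 0 → [0, 4, 0, 8, 7, 0, 0, 0]
append items[4]+items[0] = 7+0 = 7 → [0, 4, 0, 8, 7, 0, 0, 0, 7]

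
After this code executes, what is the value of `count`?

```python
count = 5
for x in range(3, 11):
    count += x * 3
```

161

x=3: count = 5+3*3 = 14
x=4: count = 14+4*3 = 26
x=5: count = 26+5*3 = 41
x=6: count = 41+6*3 = 59
x=7: count = 59+7*3 = 80
x=8: count = 80+8*3 = 104
x=9: count = 104+9*3 = 131
x=10: count = 131+10*3 = 161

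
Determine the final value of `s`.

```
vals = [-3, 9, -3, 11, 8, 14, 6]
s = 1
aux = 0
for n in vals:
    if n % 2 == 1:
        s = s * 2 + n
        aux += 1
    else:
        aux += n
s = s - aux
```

n=-3: odd, s = 1*2+(-3) = -1; aux=1
n=9: odd, s = (-1)*2+9 = 7; aux=2
n=-3: odd, s = 7*2+(-3) = 11; aux=3
n=11: odd, s = 11*2+11 = 33; aux=4
n=8: not odd; aux=12
n=14: not odd; aux=26
n=6: not odd; aux=32
s-aux = 33-32 = 1

1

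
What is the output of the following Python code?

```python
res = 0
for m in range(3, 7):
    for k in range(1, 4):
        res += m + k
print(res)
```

m=3,k=1: res = 0+4 = 4
m=3,k=2: res = 4+5 = 9
m=3,k=3: res = 9+6 = 15
m=4,k=1: res = 15+5 = 20
m=4,k=2: res = 20+6 = 26
m=4,k=3: res = 26+7 = 33
m=5,k=1: res = 33+6 = 39
m=5,k=2: res = 39+7 = 46
m=5,k=3: res = 46+8 = 54
m=6,k=1: res = 54+7 = 61
m=6,k=2: res = 61+8 = 69
m=6,k=3: res = 69+9 = 78

78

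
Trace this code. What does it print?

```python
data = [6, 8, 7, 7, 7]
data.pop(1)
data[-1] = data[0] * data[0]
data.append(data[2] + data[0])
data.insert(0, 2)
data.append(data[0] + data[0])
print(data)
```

[2, 6, 7, 7, 36, 13, 4]

pop(1) removes 8 → [6, 7, 7, 7]
data[-1] = data[0]*data[0] = 6*6 = 36 → [6, 7, 7, 36]
append data[2]+data[0] = 7+6 = 13 → [6, 7, 7, 36, 13]
insert 2 at 0 → [2, 6, 7, 7, 36, 13]
append data[0]+data[0] = 2+2 = 4 → [2, 6, 7, 7, 36, 13, 4]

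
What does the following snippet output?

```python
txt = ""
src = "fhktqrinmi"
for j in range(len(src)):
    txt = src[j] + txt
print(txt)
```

imnirqtkhf

j=0: prepend 'f' → 'f'
j=1: prepend 'h' → 'hf'
j=2: prepend 'k' → 'khf'
j=3: prepend 't' → 'tkhf'
j=4: prepend 'q' → 'qtkhf'
j=5: prepend 'r' → 'rqtkhf'
j=6: prepend 'i' → 'irqtkhf'
j=7: prepend 'n' → 'nirqtkhf'
j=8: prepend 'm' → 'mnirqtkhf'
j=9: prepend 'i' → 'imnirqtkhf'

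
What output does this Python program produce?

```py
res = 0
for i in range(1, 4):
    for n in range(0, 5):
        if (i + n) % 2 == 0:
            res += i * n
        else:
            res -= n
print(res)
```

12

i=1,n=0: odd sum, res = 0-0 = 0
i=1,n=1: even sum, res = 0+1 = 1
i=1,n=2: odd sum, res = 1-2 = -1
i=1,n=3: even sum, res = (-1)+3 = 2
i=1,n=4: odd sum, res = 2-4 = -2
i=2,n=0: even sum, res = (-2)+0 = -2
i=2,n=1: odd sum, res = (-2)-1 = -3
i=2,n=2: even sum, res = (-3)+4 = 1
i=2,n=3: odd sum, res = 1-3 = -2
i=2,n=4: even sum, res = (-2)+8 = 6
i=3,n=0: odd sum, res = 6-0 = 6
i=3,n=1: even sum, res = 6+3 = 9
i=3,n=2: odd sum, res = 9-2 = 7
i=3,n=3: even sum, res = 7+9 = 16
i=3,n=4: odd sum, res = 16-4 = 12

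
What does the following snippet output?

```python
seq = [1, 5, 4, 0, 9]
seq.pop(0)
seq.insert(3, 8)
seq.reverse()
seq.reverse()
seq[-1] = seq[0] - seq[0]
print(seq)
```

pop(0) removes 1 → [5, 4, 0, 9]
insert 8 at 3 → [5, 4, 0, 8, 9]
reverse → [9, 8, 0, 4, 5]
reverse → [5, 4, 0, 8, 9]
seq[-1] = seq[0]-seq[0] = 5-5 = 0 → [5, 4, 0, 8, 0]

[5, 4, 0, 8, 0]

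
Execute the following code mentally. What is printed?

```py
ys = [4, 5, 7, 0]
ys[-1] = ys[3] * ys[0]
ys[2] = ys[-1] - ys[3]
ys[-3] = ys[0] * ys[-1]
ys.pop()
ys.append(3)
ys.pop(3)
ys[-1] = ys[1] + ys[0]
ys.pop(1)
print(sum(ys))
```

8

ys[-1] = ys[3]*ys[0] = 0*4 = 0 → [4, 5, 7, 0]
ys[2] = ys[-1]-ys[3] = 0-0 = 0 → [4, 5, 0, 0]
ys[-3] = ys[0]*ys[-1] = 4*0 = 0 → [4, 0, 0, 0]
pop() removes 0 → [4, 0, 0]
append 3 → [4, 0, 0, 3]
pop(3) removes 3 → [4, 0, 0]
ys[-1] = ys[1]+ys[0] = 0+4 = 4 → [4, 0, 4]
pop(1) removes 0 → [4, 4]
sum = 8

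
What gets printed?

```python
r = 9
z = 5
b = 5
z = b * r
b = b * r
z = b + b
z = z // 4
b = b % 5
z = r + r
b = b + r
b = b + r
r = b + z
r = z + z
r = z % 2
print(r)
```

0

z = 5*9 = 45
b = 5*9 = 45
z = 45+45 = 90
z = 90//4 = 22
b = 45%5 = 0
z = 9+9 = 18
b = 0+9 = 9
b = 9+9 = 18
r = 18+18 = 36
r = 18+18 = 36
r = 18%2 = 0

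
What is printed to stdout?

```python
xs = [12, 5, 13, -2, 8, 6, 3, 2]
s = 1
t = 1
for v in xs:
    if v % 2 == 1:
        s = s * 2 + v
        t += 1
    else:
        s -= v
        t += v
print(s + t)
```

v=12: not odd, s = 1-12 = -11; t=13
v=5: odd, s = (-11)*2+5 = -17; t=14
v=13: odd, s = (-17)*2+13 = -21; t=15
v=-2: not odd, s = (-21)-(-2) = -19; t=13
v=8: not odd, s = (-19)-8 = -27; t=21
v=6: not odd, s = (-27)-6 = -33; t=27
v=3: odd, s = (-33)*2+3 = -63; t=28
v=2: not odd, s = (-63)-2 = -65; t=30
s+t = (-65)+30 = -35

-35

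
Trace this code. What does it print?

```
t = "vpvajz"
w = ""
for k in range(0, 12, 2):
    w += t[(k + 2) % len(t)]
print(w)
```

vjvvjv

k=0: add t[2]='v' → 'v'
k=2: add t[4]='j' → 'vj'
k=4: add t[0]='v' → 'vjv'
k=6: add t[2]='v' → 'vjvv'
k=8: add t[4]='j' → 'vjvvj'
k=10: add t[0]='v' → 'vjvvjv'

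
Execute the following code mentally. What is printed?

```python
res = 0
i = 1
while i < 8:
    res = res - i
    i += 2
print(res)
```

i=1: res = 0-1 = -1
i=3: res = (-1)-3 = -4
i=5: res = (-4)-5 = -9
i=7: res = (-9)-7 = -16

-16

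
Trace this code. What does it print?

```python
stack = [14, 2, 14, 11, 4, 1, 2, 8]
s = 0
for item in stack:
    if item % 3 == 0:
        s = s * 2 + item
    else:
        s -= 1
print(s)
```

-8

item=14: not %3==0, s = 0-1 = -1
item=2: not %3==0, s = (-1)-1 = -2
item=14: not %3==0, s = (-2)-1 = -3
item=11: not %3==0, s = (-3)-1 = -4
item=4: not %3==0, s = (-4)-1 = -5
item=1: not %3==0, s = (-5)-1 = -6
item=2: not %3==0, s = (-6)-1 = -7
item=8: not %3==0, s = (-7)-1 = -8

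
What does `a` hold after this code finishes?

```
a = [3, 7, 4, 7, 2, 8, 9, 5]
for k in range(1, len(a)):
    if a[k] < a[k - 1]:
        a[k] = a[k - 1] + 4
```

k=1: 7>=3, unchanged → [3, 7, 4, 7, 2, 8, 9, 5]
k=2: 4<7, a[2] = 7+4 = 11 → [3, 7, 11, 7, 2, 8, 9, 5]
k=3: 7<11, a[3] = 11+4 = 15 → [3, 7, 11, 15, 2, 8, 9, 5]
k=4: 2<15, a[4] = 15+4 = 19 → [3, 7, 11, 15, 19, 8, 9, 5]
k=5: 8<19, a[5] = 19+4 = 23 → [3, 7, 11, 15, 19, 23, 9, 5]
k=6: 9<23, a[6] = 23+4 = 27 → [3, 7, 11, 15, 19, 23, 27, 5]
k=7: 5<27, a[7] = 27+4 = 31 → [3, 7, 11, 15, 19, 23, 27, 31]

[3, 7, 11, 15, 19, 23, 27, 31]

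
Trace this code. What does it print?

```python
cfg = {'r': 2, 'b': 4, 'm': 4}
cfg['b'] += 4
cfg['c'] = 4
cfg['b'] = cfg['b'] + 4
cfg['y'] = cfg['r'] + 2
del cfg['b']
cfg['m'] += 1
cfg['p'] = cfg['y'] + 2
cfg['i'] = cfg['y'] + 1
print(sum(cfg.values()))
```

26

cfg['b'] = 4+4 = 8 → {'r': 2, 'b': 8, 'm': 4}
cfg['c'] = 4 → {'r': 2, 'b': 8, 'm': 4, 'c': 4}
cfg['b'] = cfg['b']+4 = 12 → {'r': 2, 'b': 12, 'm': 4, 'c': 4}
cfg['y'] = cfg['r']+2 = 4 → {'r': 2, 'b': 12, 'm': 4, 'c': 4, 'y': 4}
del 'b' → {'r': 2, 'm': 4, 'c': 4, 'y': 4}
cfg['m'] = 4+1 = 5 → {'r': 2, 'm': 5, 'c': 4, 'y': 4}
cfg['p'] = cfg['y']+2 = 6 → {'r': 2, 'm': 5, 'c': 4, 'y': 4, 'p': 6}
cfg['i'] = cfg['y']+1 = 5 → {'r': 2, 'm': 5, 'c': 4, 'y': 4, 'p': 6, 'i': 5}
sum of values = 26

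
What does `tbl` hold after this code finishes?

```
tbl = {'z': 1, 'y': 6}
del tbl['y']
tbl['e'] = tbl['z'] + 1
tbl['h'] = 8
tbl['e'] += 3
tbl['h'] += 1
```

{'z': 1, 'e': 5, 'h': 9}

del 'y' → {'z': 1}
tbl['e'] = tbl['z']+1 = 2 → {'z': 1, 'e': 2}
tbl['h'] = 8 → {'z': 1, 'e': 2, 'h': 8}
tbl['e'] = 2+3 = 5 → {'z': 1, 'e': 5, 'h': 8}
tbl['h'] = 8+1 = 9 → {'z': 1, 'e': 5, 'h': 9}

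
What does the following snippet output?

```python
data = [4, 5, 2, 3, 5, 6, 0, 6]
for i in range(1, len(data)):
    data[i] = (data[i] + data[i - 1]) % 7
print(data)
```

i=1: data[1] = (5+4)%7 = 2 → [4, 2, 2, 3, 5, 6, 0, 6]
i=2: data[2] = (2+2)%7 = 4 → [4, 2, 4, 3, 5, 6, 0, 6]
i=3: data[3] = (3+4)%7 = 0 → [4, 2, 4, 0, 5, 6, 0, 6]
i=4: data[4] = (5+0)%7 = 5 → [4, 2, 4, 0, 5, 6, 0, 6]
i=5: data[5] = (6+5)%7 = 4 → [4, 2, 4, 0, 5, 4, 0, 6]
i=6: data[6] = (0+4)%7 = 4 → [4, 2, 4, 0, 5, 4, 4, 6]
i=7: data[7] = (6+4)%7 = 3 → [4, 2, 4, 0, 5, 4, 4, 3]

[4, 2, 4, 0, 5, 4, 4, 3]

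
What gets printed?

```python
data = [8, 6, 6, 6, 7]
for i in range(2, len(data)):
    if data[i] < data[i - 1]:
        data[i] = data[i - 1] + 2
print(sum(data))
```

i=2: 6>=6, unchanged → [8, 6, 6, 6, 7]
i=3: 6>=6, unchanged → [8, 6, 6, 6, 7]
i=4: 7>=6, unchanged → [8, 6, 6, 6, 7]
sum = 33

33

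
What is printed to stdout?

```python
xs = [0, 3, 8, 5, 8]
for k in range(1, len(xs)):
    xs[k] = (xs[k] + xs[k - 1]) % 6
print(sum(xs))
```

k=1: xs[1] = (3+0)%6 = 3 → [0, 3, 8, 5, 8]
k=2: xs[2] = (8+3)%6 = 5 → [0, 3, 5, 5, 8]
k=3: xs[3] = (5+5)%6 = 4 → [0, 3, 5, 4, 8]
k=4: xs[4] = (8+4)%6 = 0 → [0, 3, 5, 4, 0]
sum = 12

12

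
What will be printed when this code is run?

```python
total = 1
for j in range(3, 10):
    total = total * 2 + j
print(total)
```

629

j=3: total = 1*2+3 = 5
j=4: total = 5*2+4 = 14
j=5: total = 14*2+5 = 33
j=6: total = 33*2+6 = 72
j=7: total = 72*2+7 = 151
j=8: total = 151*2+8 = 310
j=9: total = 310*2+9 = 629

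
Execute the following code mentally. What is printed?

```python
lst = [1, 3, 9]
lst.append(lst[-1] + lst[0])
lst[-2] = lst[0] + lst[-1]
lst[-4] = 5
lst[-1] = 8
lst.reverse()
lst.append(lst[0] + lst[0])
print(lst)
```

append lst[-1]+lst[0] = 9+1 = 10 → [1, 3, 9, 10]
lst[-2] = lst[0]+lst[-1] = 1+10 = 11 → [1, 3, 11, 10]
lst[-4] = 5 → [5, 3, 11, 10]
lst[-1] = 8 → [5, 3, 11, 8]
reverse → [8, 11, 3, 5]
append lst[0]+lst[0] = 8+8 = 16 → [8, 11, 3, 5, 16]

[8, 11, 3, 5, 16]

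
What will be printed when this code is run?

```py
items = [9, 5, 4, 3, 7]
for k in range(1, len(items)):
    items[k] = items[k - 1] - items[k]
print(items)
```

[9, 4, 0, -3, -10]

k=1: items[1] = 9-5 = 4 → [9, 4, 4, 3, 7]
k=2: items[2] = 4-4 = 0 → [9, 4, 0, 3, 7]
k=3: items[3] = 0-3 = -3 → [9, 4, 0, -3, 7]
k=4: items[4] = (-3)-7 = -10 → [9, 4, 0, -3, -10]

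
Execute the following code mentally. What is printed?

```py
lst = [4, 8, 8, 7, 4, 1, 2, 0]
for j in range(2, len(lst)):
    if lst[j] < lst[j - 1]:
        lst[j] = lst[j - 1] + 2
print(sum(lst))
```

90

j=2: 8>=8, unchanged → [4, 8, 8, 7, 4, 1, 2, 0]
j=3: 7<8, lst[3] = 8+2 = 10 → [4, 8, 8, 10, 4, 1, 2, 0]
j=4: 4<10, lst[4] = 10+2 = 12 → [4, 8, 8, 10, 12, 1, 2, 0]
j=5: 1<12, lst[5] = 12+2 = 14 → [4, 8, 8, 10, 12, 14, 2, 0]
j=6: 2<14, lst[6] = 14+2 = 16 → [4, 8, 8, 10, 12, 14, 16, 0]
j=7: 0<16, lst[7] = 16+2 = 18 → [4, 8, 8, 10, 12, 14, 16, 18]
sum = 90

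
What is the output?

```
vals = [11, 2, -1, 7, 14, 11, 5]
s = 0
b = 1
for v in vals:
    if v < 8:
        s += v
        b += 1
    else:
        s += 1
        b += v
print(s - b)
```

-25

v=11: not <8, s = 0+1 = 1; b=12
v=2: <8, s = 1+2 = 3; b=13
v=-1: <8, s = 3+(-1) = 2; b=14
v=7: <8, s = 2+7 = 9; b=15
v=14: not <8, s = 9+1 = 10; b=29
v=11: not <8, s = 10+1 = 11; b=40
v=5: <8, s = 11+5 = 16; b=41
s-b = 16-41 = -25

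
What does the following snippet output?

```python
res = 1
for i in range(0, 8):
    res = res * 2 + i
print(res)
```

503

i=0: res = 1*2+0 = 2
i=1: res = 2*2+1 = 5
i=2: res = 5*2+2 = 12
i=3: res = 12*2+3 = 27
i=4: res = 27*2+4 = 58
i=5: res = 58*2+5 = 121
i=6: res = 121*2+6 = 248
i=7: res = 248*2+7 = 503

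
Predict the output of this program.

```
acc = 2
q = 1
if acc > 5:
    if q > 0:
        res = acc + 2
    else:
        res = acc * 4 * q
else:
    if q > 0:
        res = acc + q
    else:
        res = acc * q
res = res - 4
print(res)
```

acc=2, q=1
acc > 5 is False; q > 0 is True
→ res = acc + q = 3
res = 3-4 = -1

-1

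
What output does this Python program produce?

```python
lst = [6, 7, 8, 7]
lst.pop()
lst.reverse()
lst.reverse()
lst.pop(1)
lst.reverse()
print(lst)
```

pop() removes 7 → [6, 7, 8]
reverse → [8, 7, 6]
reverse → [6, 7, 8]
pop(1) removes 7 → [6, 8]
reverse → [8, 6]

[8, 6]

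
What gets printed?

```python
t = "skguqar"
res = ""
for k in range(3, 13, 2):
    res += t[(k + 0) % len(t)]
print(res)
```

k=3: add t[3]='u' → 'u'
k=5: add t[5]='a' → 'ua'
k=7: add t[0]='s' → 'uas'
k=9: add t[2]='g' → 'uasg'
k=11: add t[4]='q' → 'uasgq'

uasgq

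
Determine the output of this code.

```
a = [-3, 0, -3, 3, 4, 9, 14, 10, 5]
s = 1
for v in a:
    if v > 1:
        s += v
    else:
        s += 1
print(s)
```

49

v=-3: not >1, s = 1+1 = 2
v=0: not >1, s = 2+1 = 3
v=-3: not >1, s = 3+1 = 4
v=3: >1, s = 4+3 = 7
v=4: >1, s = 7+4 = 11
v=9: >1, s = 11+9 = 20
v=14: >1, s = 20+14 = 34
v=10: >1, s = 34+10 = 44
v=5: >1, s = 44+5 = 49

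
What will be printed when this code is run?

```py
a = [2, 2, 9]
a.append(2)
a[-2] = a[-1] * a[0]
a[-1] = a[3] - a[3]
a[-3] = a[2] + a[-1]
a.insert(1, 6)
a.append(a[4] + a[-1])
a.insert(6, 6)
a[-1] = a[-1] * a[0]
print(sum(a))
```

append 2 → [2, 2, 9, 2]
a[-2] = a[-1]*a[0] = 2*2 = 4 → [2, 2, 4, 2]
a[-1] = a[3]-a[3] = 2-2 = 0 → [2, 2, 4, 0]
a[-3] = a[2]+a[-1] = 4+0 = 4 → [2, 4, 4, 0]
insert 6 at 1 → [2, 6, 4, 4, 0]
append a[4]+a[-1] = 0+0 = 0 → [2, 6, 4, 4, 0, 0]
insert 6 at 6 → [2, 6, 4, 4, 0, 0, 6]
a[-1] = a[-1]*a[0] = 6*2 = 12 → [2, 6, 4, 4, 0, 0, 12]
sum = 28

28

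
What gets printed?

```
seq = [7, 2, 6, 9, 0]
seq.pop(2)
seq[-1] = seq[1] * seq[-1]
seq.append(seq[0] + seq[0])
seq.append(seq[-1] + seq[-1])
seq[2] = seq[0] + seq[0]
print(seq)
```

pop(2) removes 6 → [7, 2, 9, 0]
seq[-1] = seq[1]*seq[-1] = 2*0 = 0 → [7, 2, 9, 0]
append seq[0]+seq[0] = 7+7 = 14 → [7, 2, 9, 0, 14]
append seq[-1]+seq[-1] = 14+14 = 28 → [7, 2, 9, 0, 14, 28]
seq[2] = seq[0]+seq[0] = 7+7 = 14 → [7, 2, 14, 0, 14, 28]

[7, 2, 14, 0, 14, 28]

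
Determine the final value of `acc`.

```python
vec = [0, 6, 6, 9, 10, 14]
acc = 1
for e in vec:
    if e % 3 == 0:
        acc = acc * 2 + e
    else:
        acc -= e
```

e=0: %3==0, acc = 1*2+0 = 2
e=6: %3==0, acc = 2*2+6 = 10
e=6: %3==0, acc = 10*2+6 = 26
e=9: %3==0, acc = 26*2+9 = 61
e=10: not %3==0, acc = 61-10 = 51
e=14: not %3==0, acc = 51-14 = 37

37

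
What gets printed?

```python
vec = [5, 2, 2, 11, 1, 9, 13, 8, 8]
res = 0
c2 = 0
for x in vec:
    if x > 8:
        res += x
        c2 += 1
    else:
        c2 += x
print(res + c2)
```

x=5: not >8; c2=5
x=2: not >8; c2=7
x=2: not >8; c2=9
x=11: >8, res = 0+11 = 11; c2=10
x=1: not >8; c2=11
x=9: >8, res = 11+9 = 20; c2=12
x=13: >8, res = 20+13 = 33; c2=13
x=8: not >8; c2=21
x=8: not >8; c2=29
res+c2 = 33+29 = 62

62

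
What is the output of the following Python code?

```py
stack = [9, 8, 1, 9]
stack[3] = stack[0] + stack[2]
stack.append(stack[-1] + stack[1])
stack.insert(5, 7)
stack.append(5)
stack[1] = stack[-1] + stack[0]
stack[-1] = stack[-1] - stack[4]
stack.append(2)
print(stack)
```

stack[3] = stack[0]+stack[2] = 9+1 = 10 → [9, 8, 1, 10]
append stack[-1]+stack[1] = 10+8 = 18 → [9, 8, 1, 10, 18]
insert 7 at 5 → [9, 8, 1, 10, 18, 7]
append 5 → [9, 8, 1, 10, 18, 7, 5]
stack[1] = stack[-1]+stack[0] = 5+9 = 14 → [9, 14, 1, 10, 18, 7, 5]
stack[-1] = stack[-1]-stack[4] = 5-18 = -13 → [9, 14, 1, 10, 18, 7, -13]
append 2 → [9, 14, 1, 10, 18, 7, -13, 2]

[9, 14, 1, 10, 18, 7, -13, 2]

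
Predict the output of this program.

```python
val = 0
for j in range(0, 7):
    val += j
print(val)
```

21

j=0: val = 0+0 = 0
j=1: val = 0+1 = 1
j=2: val = 1+2 = 3
j=3: val = 3+3 = 6
j=4: val = 6+4 = 10
j=5: val = 10+5 = 15
j=6: val = 15+6 = 21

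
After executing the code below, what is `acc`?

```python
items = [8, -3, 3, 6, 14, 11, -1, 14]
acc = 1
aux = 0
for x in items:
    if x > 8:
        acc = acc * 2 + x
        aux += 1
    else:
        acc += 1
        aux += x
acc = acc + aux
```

150

x=8: not >8, acc = 1+1 = 2; aux=8
x=-3: not >8, acc = 2+1 = 3; aux=5
x=3: not >8, acc = 3+1 = 4; aux=8
x=6: not >8, acc = 4+1 = 5; aux=14
x=14: >8, acc = 5*2+14 = 24; aux=15
x=11: >8, acc = 24*2+11 = 59; aux=16
x=-1: not >8, acc = 59+1 = 60; aux=15
x=14: >8, acc = 60*2+14 = 134; aux=16
acc+aux = 134+16 = 150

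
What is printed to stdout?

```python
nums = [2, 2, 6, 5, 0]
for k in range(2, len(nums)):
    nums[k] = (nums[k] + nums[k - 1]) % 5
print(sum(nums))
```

k=2: nums[2] = (6+2)%5 = 3 → [2, 2, 3, 5, 0]
k=3: nums[3] = (5+3)%5 = 3 → [2, 2, 3, 3, 0]
k=4: nums[4] = (0+3)%5 = 3 → [2, 2, 3, 3, 3]
sum = 13

13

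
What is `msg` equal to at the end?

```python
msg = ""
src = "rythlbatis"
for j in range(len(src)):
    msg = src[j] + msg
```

'sitablhtyr'

j=0: prepend 'r' → 'r'
j=1: prepend 'y' → 'yr'
j=2: prepend 't' → 'tyr'
j=3: prepend 'h' → 'htyr'
j=4: prepend 'l' → 'lhtyr'
j=5: prepend 'b' → 'blhtyr'
j=6: prepend 'a' → 'ablhtyr'
j=7: prepend 't' → 'tablhtyr'
j=8: prepend 'i' → 'itablhtyr'
j=9: prepend 's' → 'sitablhtyr'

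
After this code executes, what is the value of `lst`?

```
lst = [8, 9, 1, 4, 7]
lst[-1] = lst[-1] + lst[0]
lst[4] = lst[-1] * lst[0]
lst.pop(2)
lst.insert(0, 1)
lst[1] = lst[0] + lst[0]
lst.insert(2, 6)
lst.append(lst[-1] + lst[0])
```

lst[-1] = lst[-1]+lst[0] = 7+8 = 15 → [8, 9, 1, 4, 15]
lst[4] = lst[-1]*lst[0] = 15*8 = 120 → [8, 9, 1, 4, 120]
pop(2) removes 1 → [8, 9, 4, 120]
insert 1 at 0 → [1, 8, 9, 4, 120]
lst[1] = lst[0]+lst[0] = 1+1 = 2 → [1, 2, 9, 4, 120]
insert 6 at 2 → [1, 2, 6, 9, 4, 120]
append lst[-1]+lst[0] = 120+1 = 121 → [1, 2, 6, 9, 4, 120, 121]

[1, 2, 6, 9, 4, 120, 121]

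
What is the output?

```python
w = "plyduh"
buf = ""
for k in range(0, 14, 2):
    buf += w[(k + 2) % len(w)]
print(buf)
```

yupyupy

k=0: add w[2]='y' → 'y'
k=2: add w[4]='u' → 'yu'
k=4: add w[0]='p' → 'yup'
k=6: add w[2]='y' → 'yupy'
k=8: add w[4]='u' → 'yupyu'
k=10: add w[0]='p' → 'yupyup'
k=12: add w[2]='y' → 'yupyupy'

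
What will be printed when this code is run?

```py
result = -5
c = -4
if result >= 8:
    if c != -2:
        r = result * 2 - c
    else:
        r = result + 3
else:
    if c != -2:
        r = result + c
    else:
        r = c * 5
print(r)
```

result=-5, c=-4
result >= 8 is False; c != -2 is True
→ r = result + c = -9

-9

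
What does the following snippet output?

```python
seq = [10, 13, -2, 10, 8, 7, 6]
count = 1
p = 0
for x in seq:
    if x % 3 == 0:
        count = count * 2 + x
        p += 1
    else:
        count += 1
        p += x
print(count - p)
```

-27

x=10: not %3==0, count = 1+1 = 2; p=10
x=13: not %3==0, count = 2+1 = 3; p=23
x=-2: not %3==0, count = 3+1 = 4; p=21
x=10: not %3==0, count = 4+1 = 5; p=31
x=8: not %3==0, count = 5+1 = 6; p=39
x=7: not %3==0, count = 6+1 = 7; p=46
x=6: %3==0, count = 7*2+6 = 20; p=47
count-p = 20-47 = -27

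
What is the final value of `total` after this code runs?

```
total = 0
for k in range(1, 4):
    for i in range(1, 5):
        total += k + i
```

54

k=1,i=1: total = 0+2 = 2
k=1,i=2: total = 2+3 = 5
k=1,i=3: total = 5+4 = 9
k=1,i=4: total = 9+5 = 14
k=2,i=1: total = 14+3 = 17
k=2,i=2: total = 17+4 = 21
k=2,i=3: total = 21+5 = 26
k=2,i=4: total = 26+6 = 32
k=3,i=1: total = 32+4 = 36
k=3,i=2: total = 36+5 = 41
k=3,i=3: total = 41+6 = 47
k=3,i=4: total = 47+7 = 54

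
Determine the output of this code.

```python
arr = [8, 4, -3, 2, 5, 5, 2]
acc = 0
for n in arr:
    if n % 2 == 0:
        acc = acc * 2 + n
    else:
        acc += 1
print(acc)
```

94

n=8: even, acc = 0*2+8 = 8
n=4: even, acc = 8*2+4 = 20
n=-3: not even, acc = 20+1 = 21
n=2: even, acc = 21*2+2 = 44
n=5: not even, acc = 44+1 = 45
n=5: not even, acc = 45+1 = 46
n=2: even, acc = 46*2+2 = 94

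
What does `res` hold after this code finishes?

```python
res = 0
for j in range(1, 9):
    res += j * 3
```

j=1: res = 0+1*3 = 3
j=2: res = 3+2*3 = 9
j=3: res = 9+3*3 = 18
j=4: res = 18+4*3 = 30
j=5: res = 30+5*3 = 45
j=6: res = 45+6*3 = 63
j=7: res = 63+7*3 = 84
j=8: res = 84+8*3 = 108

108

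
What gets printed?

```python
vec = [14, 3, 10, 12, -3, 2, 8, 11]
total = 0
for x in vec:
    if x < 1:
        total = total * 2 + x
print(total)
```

x=14: not <1
x=3: not <1
x=10: not <1
x=12: not <1
x=-3: <1, total = 0*2+(-3) = -3
x=2: not <1
x=8: not <1
x=11: not <1

-3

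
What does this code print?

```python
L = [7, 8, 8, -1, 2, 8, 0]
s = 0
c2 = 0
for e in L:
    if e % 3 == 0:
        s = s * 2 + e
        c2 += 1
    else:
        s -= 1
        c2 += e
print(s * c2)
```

-396

e=7: not %3==0, s = 0-1 = -1; c2=7
e=8: not %3==0, s = (-1)-1 = -2; c2=15
e=8: not %3==0, s = (-2)-1 = -3; c2=23
e=-1: not %3==0, s = (-3)-1 = -4; c2=22
e=2: not %3==0, s = (-4)-1 = -5; c2=24
e=8: not %3==0, s = (-5)-1 = -6; c2=32
e=0: %3==0, s = (-6)*2+0 = -12; c2=33
s*c2 = (-12)*33 = -396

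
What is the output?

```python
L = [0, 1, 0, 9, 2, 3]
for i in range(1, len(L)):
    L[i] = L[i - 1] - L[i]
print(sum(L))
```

-39

i=1: L[1] = 0-1 = -1 → [0, -1, 0, 9, 2, 3]
i=2: L[2] = (-1)-0 = -1 → [0, -1, -1, 9, 2, 3]
i=3: L[3] = (-1)-9 = -10 → [0, -1, -1, -10, 2, 3]
i=4: L[4] = (-10)-2 = -12 → [0, -1, -1, -10, -12, 3]
i=5: L[5] = (-12)-3 = -15 → [0, -1, -1, -10, -12, -15]
sum = -39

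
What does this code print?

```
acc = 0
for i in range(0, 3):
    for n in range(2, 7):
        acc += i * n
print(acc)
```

i=0,n=2: acc = 0+0 = 0
i=0,n=3: acc = 0+0 = 0
i=0,n=4: acc = 0+0 = 0
i=0,n=5: acc = 0+0 = 0
i=0,n=6: acc = 0+0 = 0
i=1,n=2: acc = 0+2 = 2
i=1,n=3: acc = 2+3 = 5
i=1,n=4: acc = 5+4 = 9
i=1,n=5: acc = 9+5 = 14
i=1,n=6: acc = 14+6 = 20
i=2,n=2: acc = 20+4 = 24
i=2,n=3: acc = 24+6 = 30
i=2,n=4: acc = 30+8 = 38
i=2,n=5: acc = 38+10 = 48
i=2,n=6: acc = 48+12 = 60

60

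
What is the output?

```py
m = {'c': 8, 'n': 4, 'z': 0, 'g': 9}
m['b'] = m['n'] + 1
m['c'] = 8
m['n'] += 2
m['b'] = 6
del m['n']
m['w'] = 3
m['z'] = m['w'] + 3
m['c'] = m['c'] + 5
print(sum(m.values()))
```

m['b'] = m['n']+1 = 5 → {'c': 8, 'n': 4, 'z': 0, 'g': 9, 'b': 5}
m['c'] = 8 → {'c': 8, 'n': 4, 'z': 0, 'g': 9, 'b': 5}
m['n'] = 4+2 = 6 → {'c': 8, 'n': 6, 'z': 0, 'g': 9, 'b': 5}
m['b'] = 6 → {'c': 8, 'n': 6, 'z': 0, 'g': 9, 'b': 6}
del 'n' → {'c': 8, 'z': 0, 'g': 9, 'b': 6}
m['w'] = 3 → {'c': 8, 'z': 0, 'g': 9, 'b': 6, 'w': 3}
m['z'] = m['w']+3 = 6 → {'c': 8, 'z': 6, 'g': 9, 'b': 6, 'w': 3}
m['c'] = m['c']+5 = 13 → {'c': 13, 'z': 6, 'g': 9, 'b': 6, 'w': 3}
sum of values = 37

37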